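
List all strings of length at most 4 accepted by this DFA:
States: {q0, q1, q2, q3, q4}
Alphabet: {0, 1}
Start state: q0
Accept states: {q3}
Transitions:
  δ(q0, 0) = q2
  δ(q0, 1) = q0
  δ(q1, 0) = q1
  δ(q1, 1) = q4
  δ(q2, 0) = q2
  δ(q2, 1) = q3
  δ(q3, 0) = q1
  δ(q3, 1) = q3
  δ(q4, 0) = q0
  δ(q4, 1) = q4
01, 001, 011, 101, 0001, 0011, 0111, 1001, 1011, 1101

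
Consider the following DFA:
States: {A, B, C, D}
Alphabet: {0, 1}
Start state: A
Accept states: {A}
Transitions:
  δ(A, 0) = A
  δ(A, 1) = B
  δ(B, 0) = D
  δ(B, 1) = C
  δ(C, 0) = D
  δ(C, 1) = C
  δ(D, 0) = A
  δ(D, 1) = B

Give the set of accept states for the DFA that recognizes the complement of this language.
Complement accept states = All states \ Original accept states
= {A, B, C, D} \ {A}
{B, C, D}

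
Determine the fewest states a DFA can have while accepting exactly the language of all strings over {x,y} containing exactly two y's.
By Myhill–Nerode, count the distinguishable equivalence classes: four classes — 0, 1, 2, or ≥3 y's seen.
4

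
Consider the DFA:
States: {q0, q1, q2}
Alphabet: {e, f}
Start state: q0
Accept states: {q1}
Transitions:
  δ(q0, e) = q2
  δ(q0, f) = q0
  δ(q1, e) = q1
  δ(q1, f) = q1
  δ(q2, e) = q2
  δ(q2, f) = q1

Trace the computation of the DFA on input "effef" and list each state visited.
read 'e': q0 → q2
  read 'f': q2 → q1
  read 'f': q1 → q1
  read 'e': q1 → q1
  read 'f': q1 → q1
q0 -> q2 -> q1 -> q1 -> q1 -> q1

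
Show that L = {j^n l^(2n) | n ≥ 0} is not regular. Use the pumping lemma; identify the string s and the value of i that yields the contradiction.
Assume L is regular with pumping length p. Idea: pumping the j-block breaks the 1:2 ratio.
Choose s = j^p l^(2p) (length 3p ≥ p). By the pumping lemma, s = xyz with |xy| ≤ p, |y| > 0, so y = j^k with k ≥ 1. Then xy²z = j^(p+k) l^(2p). For this to be in L we would need 2p = 2(p+k), i.e. 2k = 0, contradicting k ≥ 1. So xy²z ∉ L.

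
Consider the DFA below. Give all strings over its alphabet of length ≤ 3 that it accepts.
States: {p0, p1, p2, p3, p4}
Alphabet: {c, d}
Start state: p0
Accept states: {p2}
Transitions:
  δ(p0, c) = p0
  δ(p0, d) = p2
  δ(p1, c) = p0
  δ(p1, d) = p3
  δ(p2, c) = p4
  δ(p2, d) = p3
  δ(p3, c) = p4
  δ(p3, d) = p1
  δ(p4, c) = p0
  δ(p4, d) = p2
d, cd, ccd, dcd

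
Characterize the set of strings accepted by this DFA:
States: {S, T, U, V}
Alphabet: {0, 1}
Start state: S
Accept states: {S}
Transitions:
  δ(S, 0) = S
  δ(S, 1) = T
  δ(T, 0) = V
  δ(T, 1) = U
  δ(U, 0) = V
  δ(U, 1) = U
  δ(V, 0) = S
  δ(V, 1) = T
Testing a few strings:
  '000' → accept
  '110' → reject
  '00' → accept
  '0' → accept
State roles: S=value ≡ 0 (mod 4); T=value ≡ 1 (mod 4); U=value ≡ 3 (mod 4); V=value ≡ 2 (mod 4)
All binary strings representing a multiple of 4 (read in base 2; leading zeros allowed and ε counts as 0)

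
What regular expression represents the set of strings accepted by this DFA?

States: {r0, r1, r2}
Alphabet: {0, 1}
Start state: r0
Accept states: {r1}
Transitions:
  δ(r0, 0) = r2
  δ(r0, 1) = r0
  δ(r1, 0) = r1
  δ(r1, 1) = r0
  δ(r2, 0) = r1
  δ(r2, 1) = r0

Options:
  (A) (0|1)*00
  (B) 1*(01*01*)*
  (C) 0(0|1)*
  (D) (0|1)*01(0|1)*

Check each option against the DFA on short strings; one disagreement eliminates an option:
  (A) (0|1)*00: agrees with the DFA on every string of length ≤ 6
  (B) 1*(01*01*)*: on ε the DFA stays in r0 and rejects (r0 ∉ Accept), but the regex matches it → eliminate
  (C) 0(0|1)*: on '0' the DFA goes r0 → r2 and rejects (r2 ∉ Accept), but the regex matches it → eliminate
  (D) (0|1)*01(0|1)*: on '00' the DFA goes r0 → r2 → r1 and accepts (r1 ∈ Accept), but the regex does not match it → eliminate
Only (A) is consistent with the DFA.
(A) (0|1)*00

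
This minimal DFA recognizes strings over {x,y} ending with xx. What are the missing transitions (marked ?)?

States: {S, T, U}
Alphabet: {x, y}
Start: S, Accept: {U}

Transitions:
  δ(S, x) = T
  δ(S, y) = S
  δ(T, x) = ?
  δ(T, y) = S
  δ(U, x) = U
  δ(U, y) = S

From the language and accept set, identify what each state tracks — S: last symbol not x; T: one trailing x; U: two trailing x's.
Each missing δ(q, a) is the state matching the new tracked value after reading a.
δ(T, x) = U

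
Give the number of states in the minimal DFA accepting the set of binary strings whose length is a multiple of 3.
By Myhill–Nerode, count the distinguishable equivalence classes: three classes — length mod 3.
3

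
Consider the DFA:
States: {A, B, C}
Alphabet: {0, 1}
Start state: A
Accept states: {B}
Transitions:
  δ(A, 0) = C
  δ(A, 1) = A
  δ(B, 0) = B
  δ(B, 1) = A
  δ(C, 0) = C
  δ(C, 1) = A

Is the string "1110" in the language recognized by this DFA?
Processing string "1110":
  A --1--> A
  A --1--> A
  A --1--> A
  A --0--> C
Final state: C
Accept states: {B}
No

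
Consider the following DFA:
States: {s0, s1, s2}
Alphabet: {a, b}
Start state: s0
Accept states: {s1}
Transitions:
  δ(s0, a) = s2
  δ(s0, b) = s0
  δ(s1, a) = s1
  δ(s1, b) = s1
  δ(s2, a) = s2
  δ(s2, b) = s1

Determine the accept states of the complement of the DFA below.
Complement accept states = All states \ Original accept states
= {s0, s1, s2} \ {s1}
{s0, s2}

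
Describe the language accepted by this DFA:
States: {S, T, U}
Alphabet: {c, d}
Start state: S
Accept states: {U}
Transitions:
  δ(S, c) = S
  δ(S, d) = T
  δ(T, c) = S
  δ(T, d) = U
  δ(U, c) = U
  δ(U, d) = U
Testing a few strings:
  'cd' → reject
  'c' → reject
  'd' → reject
  'ccc' → reject
State roles: S=no progress toward dd; T=one trailing d; U=substring dd seen
All strings over {c,d} containing the substring dd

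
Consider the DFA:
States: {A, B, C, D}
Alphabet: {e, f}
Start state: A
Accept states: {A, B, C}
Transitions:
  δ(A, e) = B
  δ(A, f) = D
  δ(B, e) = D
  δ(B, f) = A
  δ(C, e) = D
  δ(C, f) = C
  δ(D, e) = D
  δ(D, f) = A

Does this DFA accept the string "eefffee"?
Processing string "eefffee":
  A --e--> B
  B --e--> D
  D --f--> A
  A --f--> D
  D --f--> A
  A --e--> B
  B --e--> D
Final state: D
Accept states: {A, B, C}
No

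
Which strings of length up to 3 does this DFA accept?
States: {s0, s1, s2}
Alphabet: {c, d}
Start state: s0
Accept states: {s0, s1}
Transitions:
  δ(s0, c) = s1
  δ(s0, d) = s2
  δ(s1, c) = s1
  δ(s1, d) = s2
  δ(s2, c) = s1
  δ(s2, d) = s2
ε, c, cc, dc, ccc, cdc, dcc, ddc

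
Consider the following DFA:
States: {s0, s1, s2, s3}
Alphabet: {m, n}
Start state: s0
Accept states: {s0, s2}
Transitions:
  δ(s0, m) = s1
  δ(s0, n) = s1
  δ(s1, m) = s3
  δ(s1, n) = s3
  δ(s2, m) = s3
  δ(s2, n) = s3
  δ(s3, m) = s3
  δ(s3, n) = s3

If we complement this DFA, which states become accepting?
Complement accept states = All states \ Original accept states
= {s0, s1, s2, s3} \ {s0, s2}
{s1, s3}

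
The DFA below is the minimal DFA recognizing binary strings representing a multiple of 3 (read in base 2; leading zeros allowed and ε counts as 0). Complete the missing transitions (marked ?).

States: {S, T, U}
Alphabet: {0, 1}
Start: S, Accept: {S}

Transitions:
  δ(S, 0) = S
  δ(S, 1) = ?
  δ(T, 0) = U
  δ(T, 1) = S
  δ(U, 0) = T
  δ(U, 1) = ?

From the language and accept set, identify what each state tracks — S: value ≡ 0 (mod 3); T: value ≡ 1 (mod 3); U: value ≡ 2 (mod 3).
Each missing δ(q, a) is the state matching the new tracked value after reading a.
δ(S, 1) = T; δ(U, 1) = U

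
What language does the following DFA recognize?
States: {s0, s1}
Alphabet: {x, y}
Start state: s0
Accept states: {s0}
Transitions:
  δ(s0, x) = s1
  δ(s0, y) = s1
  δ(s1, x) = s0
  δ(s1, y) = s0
Testing a few strings:
  'x' → reject
  'xxy' → reject
  'xx' → accept
  'yy' → accept
State roles: s0=even length so far; s1=odd length so far
All strings over {x,y} of even length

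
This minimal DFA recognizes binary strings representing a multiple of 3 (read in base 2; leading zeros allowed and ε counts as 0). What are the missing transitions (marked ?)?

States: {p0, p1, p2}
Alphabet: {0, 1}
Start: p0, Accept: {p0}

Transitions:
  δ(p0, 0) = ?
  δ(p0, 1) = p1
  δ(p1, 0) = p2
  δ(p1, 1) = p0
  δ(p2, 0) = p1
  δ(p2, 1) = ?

From the language and accept set, identify what each state tracks — p0: value ≡ 0 (mod 3); p1: value ≡ 1 (mod 3); p2: value ≡ 2 (mod 3).
Each missing δ(q, a) is the state matching the new tracked value after reading a.
δ(p0, 0) = p0; δ(p2, 1) = p2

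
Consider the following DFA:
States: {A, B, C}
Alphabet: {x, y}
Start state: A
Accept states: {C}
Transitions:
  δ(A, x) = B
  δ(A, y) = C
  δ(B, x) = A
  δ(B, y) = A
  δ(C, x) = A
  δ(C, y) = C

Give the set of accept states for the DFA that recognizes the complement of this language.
Complement accept states = All states \ Original accept states
= {A, B, C} \ {C}
{A, B}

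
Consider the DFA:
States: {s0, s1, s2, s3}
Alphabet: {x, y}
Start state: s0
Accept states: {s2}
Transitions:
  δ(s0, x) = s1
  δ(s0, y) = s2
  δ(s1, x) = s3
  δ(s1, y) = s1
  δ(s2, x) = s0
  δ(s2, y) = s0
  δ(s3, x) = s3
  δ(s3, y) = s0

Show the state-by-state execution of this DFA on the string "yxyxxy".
read 'y': s0 → s2
  read 'x': s2 → s0
  read 'y': s0 → s2
  read 'x': s2 → s0
  read 'x': s0 → s1
  read 'y': s1 → s1
s0 -> s2 -> s0 -> s2 -> s0 -> s1 -> s1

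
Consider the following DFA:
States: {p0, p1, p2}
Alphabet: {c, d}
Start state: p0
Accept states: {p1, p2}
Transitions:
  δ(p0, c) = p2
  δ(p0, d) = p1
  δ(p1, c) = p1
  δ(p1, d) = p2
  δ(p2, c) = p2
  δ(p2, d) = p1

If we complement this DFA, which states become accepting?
Complement accept states = All states \ Original accept states
= {p0, p1, p2} \ {p1, p2}
{p0}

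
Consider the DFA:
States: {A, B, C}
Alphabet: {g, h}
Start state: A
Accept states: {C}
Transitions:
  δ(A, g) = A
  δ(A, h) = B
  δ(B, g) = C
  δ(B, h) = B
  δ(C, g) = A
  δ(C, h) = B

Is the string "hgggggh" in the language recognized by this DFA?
Processing string "hgggggh":
  A --h--> B
  B --g--> C
  C --g--> A
  A --g--> A
  A --g--> A
  A --g--> A
  A --h--> B
Final state: B
Accept states: {C}
No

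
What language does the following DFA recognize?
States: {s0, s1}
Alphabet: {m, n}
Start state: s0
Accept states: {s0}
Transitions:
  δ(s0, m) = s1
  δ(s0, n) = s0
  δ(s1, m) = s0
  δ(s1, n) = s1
Testing a few strings:
  'mn' → reject
  'nnm' → reject
  'n' → accept
  'nmm' → accept
State roles: s0=even number of m's so far; s1=odd number of m's so far
All strings over {m,n} with an even number of m's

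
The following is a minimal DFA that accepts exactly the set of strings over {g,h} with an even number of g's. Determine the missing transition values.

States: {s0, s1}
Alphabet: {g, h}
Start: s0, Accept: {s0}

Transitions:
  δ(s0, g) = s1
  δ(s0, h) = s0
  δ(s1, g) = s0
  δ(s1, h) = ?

From the language and accept set, identify what each state tracks — s0: even number of g's so far; s1: odd number of g's so far.
Each missing δ(q, a) is the state matching the new tracked value after reading a.
δ(s1, h) = s1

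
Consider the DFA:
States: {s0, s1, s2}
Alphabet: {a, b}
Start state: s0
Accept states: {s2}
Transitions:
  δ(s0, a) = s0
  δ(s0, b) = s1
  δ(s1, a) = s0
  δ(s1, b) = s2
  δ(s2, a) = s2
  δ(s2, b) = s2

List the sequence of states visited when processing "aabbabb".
read 'a': s0 → s0
  read 'a': s0 → s0
  read 'b': s0 → s1
  read 'b': s1 → s2
  read 'a': s2 → s2
  read 'b': s2 → s2
  read 'b': s2 → s2
s0 -> s0 -> s0 -> s1 -> s2 -> s2 -> s2 -> s2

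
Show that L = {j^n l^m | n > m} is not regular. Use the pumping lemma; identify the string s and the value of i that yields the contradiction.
Assume L is regular with pumping length p. Idea: pumping down the j-block drops the j-count to at most the l-count.
Choose s = j^(p+1) l^p ∈ L (|s| = 2p+1 ≥ p). By the pumping lemma, s = xyz with |xy| ≤ p, |y| > 0, so y = j^k with k ≥ 1. Take i = 0: xz = j^(p+1−k) l^p. Since k ≥ 1, p+1−k ≤ p, so the number of j's is no longer strictly greater than the number of l's, hence xz ∉ L.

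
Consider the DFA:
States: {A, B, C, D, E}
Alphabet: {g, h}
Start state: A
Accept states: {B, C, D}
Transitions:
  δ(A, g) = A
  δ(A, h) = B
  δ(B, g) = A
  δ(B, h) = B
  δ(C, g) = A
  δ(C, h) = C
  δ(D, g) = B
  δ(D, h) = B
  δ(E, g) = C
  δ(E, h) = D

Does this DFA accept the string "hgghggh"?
Processing string "hgghggh":
  A --h--> B
  B --g--> A
  A --g--> A
  A --h--> B
  B --g--> A
  A --g--> A
  A --h--> B
Final state: B
Accept states: {B, C, D}
Yes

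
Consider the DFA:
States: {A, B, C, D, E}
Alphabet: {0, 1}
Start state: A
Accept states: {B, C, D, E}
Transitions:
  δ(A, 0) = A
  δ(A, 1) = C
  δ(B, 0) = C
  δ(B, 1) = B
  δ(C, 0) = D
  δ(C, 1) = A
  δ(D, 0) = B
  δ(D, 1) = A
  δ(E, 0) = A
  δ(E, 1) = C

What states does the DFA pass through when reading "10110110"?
read '1': A → C
  read '0': C → D
  read '1': D → A
  read '1': A → C
  read '0': C → D
  read '1': D → A
  read '1': A → C
  read '0': C → D
A -> C -> D -> A -> C -> D -> A -> C -> D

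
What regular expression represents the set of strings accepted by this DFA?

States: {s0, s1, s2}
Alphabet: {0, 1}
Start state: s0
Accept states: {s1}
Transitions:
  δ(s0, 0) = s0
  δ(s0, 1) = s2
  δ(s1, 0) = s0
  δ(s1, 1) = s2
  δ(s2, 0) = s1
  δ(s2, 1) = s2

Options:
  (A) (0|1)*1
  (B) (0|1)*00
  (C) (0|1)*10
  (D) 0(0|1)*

Check each option against the DFA on short strings; one disagreement eliminates an option:
  (A) (0|1)*1: on '1' the DFA goes s0 → s2 and rejects (s2 ∉ Accept), but the regex matches it → eliminate
  (B) (0|1)*00: on '00' the DFA goes s0 → s0 → s0 and rejects (s0 ∉ Accept), but the regex matches it → eliminate
  (C) (0|1)*10: agrees with the DFA on every string of length ≤ 6
  (D) 0(0|1)*: on '0' the DFA goes s0 → s0 and rejects (s0 ∉ Accept), but the regex matches it → eliminate
Only (C) is consistent with the DFA.
(C) (0|1)*10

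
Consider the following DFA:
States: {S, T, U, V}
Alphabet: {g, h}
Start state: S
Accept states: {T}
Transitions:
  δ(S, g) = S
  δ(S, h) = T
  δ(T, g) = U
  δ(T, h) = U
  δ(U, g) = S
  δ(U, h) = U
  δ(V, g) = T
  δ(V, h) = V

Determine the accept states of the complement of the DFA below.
Complement accept states = All states \ Original accept states
= {S, T, U, V} \ {T}
{S, U, V}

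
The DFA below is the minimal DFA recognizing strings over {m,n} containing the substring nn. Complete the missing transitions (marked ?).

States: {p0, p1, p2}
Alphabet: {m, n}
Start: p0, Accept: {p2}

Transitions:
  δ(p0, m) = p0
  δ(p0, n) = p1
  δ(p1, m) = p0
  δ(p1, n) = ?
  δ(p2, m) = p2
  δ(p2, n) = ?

From the language and accept set, identify what each state tracks — p0: no progress toward nn; p1: one trailing n; p2: substring nn seen.
Each missing δ(q, a) is the state matching the new tracked value after reading a.
δ(p1, n) = p2; δ(p2, n) = p2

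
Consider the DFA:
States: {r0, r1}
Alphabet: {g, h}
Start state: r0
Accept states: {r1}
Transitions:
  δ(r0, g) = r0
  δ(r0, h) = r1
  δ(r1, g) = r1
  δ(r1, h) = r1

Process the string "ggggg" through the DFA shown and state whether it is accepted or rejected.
Processing string "ggggg":
  r0 --g--> r0
  r0 --g--> r0
  r0 --g--> r0
  r0 --g--> r0
  r0 --g--> r0
Final state: r0
Accept states: {r1}
No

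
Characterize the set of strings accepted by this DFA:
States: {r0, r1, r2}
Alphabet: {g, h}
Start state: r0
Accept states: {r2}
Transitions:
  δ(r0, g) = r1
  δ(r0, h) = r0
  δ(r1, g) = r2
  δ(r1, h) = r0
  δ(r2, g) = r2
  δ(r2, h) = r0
Testing a few strings:
  'h' → reject
  'gghg' → reject
  'hg' → reject
  'hgh' → reject
State roles: r0=last symbol not g; r1=one trailing g; r2=two trailing g's
All strings over {g,h} ending with gg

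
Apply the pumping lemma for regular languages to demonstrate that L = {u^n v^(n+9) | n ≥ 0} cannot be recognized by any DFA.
Assume L is regular with pumping length p. Idea: pumping the u-block breaks the fixed offset of 9.
Choose s = u^p v^(p+9) ∈ L. By the pumping lemma, s = xyz with |xy| ≤ p, |y| > 0, so y = u^k with k ≥ 1. Then xy²z = u^(p+k) v^(p+9). For this to be in L we would need p+9 = (p+k)+9, i.e. k = 0, contradicting k ≥ 1. So xy²z ∉ L.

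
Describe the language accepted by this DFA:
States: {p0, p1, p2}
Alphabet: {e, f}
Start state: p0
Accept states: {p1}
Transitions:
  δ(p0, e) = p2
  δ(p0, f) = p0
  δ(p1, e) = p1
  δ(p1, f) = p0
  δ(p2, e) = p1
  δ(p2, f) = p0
Testing a few strings:
  'e' → reject
  'f' → reject
  'ff' → reject
  'fee' → accept
State roles: p0=last symbol not e; p1=two trailing e's; p2=one trailing e
All strings over {e,f} ending with ee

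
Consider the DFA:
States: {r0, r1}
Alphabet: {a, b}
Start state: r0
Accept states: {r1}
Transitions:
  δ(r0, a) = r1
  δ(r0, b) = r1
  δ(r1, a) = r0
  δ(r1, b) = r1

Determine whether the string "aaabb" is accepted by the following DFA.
Processing string "aaabb":
  r0 --a--> r1
  r1 --a--> r0
  r0 --a--> r1
  r1 --b--> r1
  r1 --b--> r1
Final state: r1
Accept states: {r1}
Yes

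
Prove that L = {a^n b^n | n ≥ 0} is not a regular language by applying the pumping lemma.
Assume L is regular with pumping length p. Idea: pumping the a-block changes the count balance.
Choose s = a^p b^p (length 2p ≥ p). By the pumping lemma, s = xyz with |xy| ≤ p, |y| > 0. So y = a^k for some k > 0 (since xy is entirely within the a's). Pumping gives xy²z = a^(p+k) b^p, which is not in L since p+k ≠ p.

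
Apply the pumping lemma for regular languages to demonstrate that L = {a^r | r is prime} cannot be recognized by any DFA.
Assume L is regular with pumping length p. Idea: pumping by a suitable count produces a composite length.
Let q be a prime with q ≥ p and choose s = a^q ∈ L. By the pumping lemma, s = xyz with |xy| ≤ p, |y| = k ≥ 1. Take i = q+1: |xy^(q+1)z| = q + q·k = q(1+k). Since q ≥ 2 and 1+k ≥ 2, q(1+k) is composite, so xy^(q+1)z ∉ L.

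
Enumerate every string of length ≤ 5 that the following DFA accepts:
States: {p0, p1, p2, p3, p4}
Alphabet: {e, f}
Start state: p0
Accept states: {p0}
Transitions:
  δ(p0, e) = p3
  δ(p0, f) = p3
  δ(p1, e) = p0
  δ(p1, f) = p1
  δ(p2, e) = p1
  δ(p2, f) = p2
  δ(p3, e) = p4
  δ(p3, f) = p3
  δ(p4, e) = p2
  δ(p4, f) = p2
ε, eeeee, eefee, feeee, fefee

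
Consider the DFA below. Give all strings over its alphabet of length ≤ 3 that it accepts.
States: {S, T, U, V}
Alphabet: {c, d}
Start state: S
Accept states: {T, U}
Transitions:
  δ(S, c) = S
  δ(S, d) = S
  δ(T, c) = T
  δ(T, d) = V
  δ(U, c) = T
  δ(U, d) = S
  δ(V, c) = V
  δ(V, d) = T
None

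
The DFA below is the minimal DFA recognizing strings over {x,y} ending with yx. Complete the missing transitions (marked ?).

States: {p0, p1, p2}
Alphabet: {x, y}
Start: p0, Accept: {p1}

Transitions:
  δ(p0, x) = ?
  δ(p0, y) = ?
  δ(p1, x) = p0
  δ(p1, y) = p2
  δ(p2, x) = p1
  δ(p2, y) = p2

From the language and accept set, identify what each state tracks — p0: no suffix match; p1: suffix is yx; p2: one trailing y.
Each missing δ(q, a) is the state matching the new tracked value after reading a.
δ(p0, x) = p0; δ(p0, y) = p2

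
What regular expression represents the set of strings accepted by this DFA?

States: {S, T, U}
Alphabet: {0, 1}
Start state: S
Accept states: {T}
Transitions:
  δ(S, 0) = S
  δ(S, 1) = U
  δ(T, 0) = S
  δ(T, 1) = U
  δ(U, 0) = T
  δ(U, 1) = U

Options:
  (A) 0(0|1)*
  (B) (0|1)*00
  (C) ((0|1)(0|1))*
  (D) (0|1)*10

Check each option against the DFA on short strings; one disagreement eliminates an option:
  (A) 0(0|1)*: on '0' the DFA goes S → S and rejects (S ∉ Accept), but the regex matches it → eliminate
  (B) (0|1)*00: on '00' the DFA goes S → S → S and rejects (S ∉ Accept), but the regex matches it → eliminate
  (C) ((0|1)(0|1))*: on ε the DFA stays in S and rejects (S ∉ Accept), but the regex matches it → eliminate
  (D) (0|1)*10: agrees with the DFA on every string of length ≤ 6
Only (D) is consistent with the DFA.
(D) (0|1)*10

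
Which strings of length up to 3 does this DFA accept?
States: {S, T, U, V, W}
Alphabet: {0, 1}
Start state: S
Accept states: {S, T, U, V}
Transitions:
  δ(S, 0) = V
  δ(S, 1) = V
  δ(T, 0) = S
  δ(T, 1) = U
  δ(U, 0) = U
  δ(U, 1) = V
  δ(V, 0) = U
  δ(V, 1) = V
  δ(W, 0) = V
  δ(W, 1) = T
ε, 0, 1, 00, 01, 10, 11, 000, 001, 010, 011, 100, 101, 110, 111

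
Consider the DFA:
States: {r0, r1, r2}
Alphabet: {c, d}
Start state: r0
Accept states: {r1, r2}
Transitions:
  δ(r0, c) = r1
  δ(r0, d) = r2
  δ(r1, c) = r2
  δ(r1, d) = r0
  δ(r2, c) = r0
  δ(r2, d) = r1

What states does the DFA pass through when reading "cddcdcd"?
read 'c': r0 → r1
  read 'd': r1 → r0
  read 'd': r0 → r2
  read 'c': r2 → r0
  read 'd': r0 → r2
  read 'c': r2 → r0
  read 'd': r0 → r2
r0 -> r1 -> r0 -> r2 -> r0 -> r2 -> r0 -> r2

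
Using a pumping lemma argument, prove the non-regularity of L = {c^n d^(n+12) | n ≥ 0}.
Assume L is regular with pumping length p. Idea: pumping the c-block breaks the fixed offset of 12.
Choose s = c^p d^(p+12) ∈ L. By the pumping lemma, s = xyz with |xy| ≤ p, |y| > 0, so y = c^k with k ≥ 1. Then xy²z = c^(p+k) d^(p+12). For this to be in L we would need p+12 = (p+k)+12, i.e. k = 0, contradicting k ≥ 1. So xy²z ∉ L.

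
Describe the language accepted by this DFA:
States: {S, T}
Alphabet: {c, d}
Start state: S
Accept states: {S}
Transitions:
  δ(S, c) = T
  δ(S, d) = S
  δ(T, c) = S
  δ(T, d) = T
Testing a few strings:
  'd' → accept
  'dc' → reject
  'c' → reject
  'ccd' → accept
State roles: S=even number of c's so far; T=odd number of c's so far
All strings over {c,d} with an even number of c's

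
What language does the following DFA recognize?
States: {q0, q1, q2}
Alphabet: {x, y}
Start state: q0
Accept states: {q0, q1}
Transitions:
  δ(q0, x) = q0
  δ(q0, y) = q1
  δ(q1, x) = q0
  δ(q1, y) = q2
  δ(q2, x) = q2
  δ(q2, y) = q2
Testing a few strings:
  'x' → accept
  'xyx' → accept
  'yyx' → reject
  'xyyy' → reject
State roles: q0=last symbol not y (ok); q1=last symbol y (ok); q2=saw yy (dead)
All strings over {x,y} with no two consecutive y's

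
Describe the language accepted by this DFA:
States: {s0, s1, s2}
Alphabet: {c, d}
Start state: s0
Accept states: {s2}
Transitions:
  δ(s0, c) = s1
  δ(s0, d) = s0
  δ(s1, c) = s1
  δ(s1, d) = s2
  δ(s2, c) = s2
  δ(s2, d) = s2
Testing a few strings:
  'ccc' → reject
  'cc' → reject
  'dd' → reject
  'cdd' → accept
State roles: s0=no c seen yet; s1=seen a c, waiting for d; s2=substring cd seen
All strings over {c,d} containing the substring cd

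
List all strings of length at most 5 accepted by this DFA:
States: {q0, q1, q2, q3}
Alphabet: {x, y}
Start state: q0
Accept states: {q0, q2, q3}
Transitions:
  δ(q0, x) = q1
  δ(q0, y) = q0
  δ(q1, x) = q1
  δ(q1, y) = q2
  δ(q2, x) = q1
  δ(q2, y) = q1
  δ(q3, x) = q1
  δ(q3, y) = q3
ε, y, xy, yy, xxy, yxy, yyy, xxxy, xyxy, xyyy, yxxy, yyxy, yyyy, xxxxy, xxyxy, xxyyy, xyxxy, xyyxy, yxxxy, yxyxy, yxyyy, yyxxy, yyyxy, yyyyy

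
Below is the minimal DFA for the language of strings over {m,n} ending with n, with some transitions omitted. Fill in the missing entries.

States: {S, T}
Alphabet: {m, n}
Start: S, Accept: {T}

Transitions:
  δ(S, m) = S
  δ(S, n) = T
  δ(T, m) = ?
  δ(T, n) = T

From the language and accept set, identify what each state tracks — S: last symbol not n; T: last symbol is n.
Each missing δ(q, a) is the state matching the new tracked value after reading a.
δ(T, m) = S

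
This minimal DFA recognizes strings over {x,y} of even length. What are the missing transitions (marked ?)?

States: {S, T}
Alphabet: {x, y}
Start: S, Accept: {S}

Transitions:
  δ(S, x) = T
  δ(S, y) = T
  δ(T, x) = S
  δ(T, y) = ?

From the language and accept set, identify what each state tracks — S: even length so far; T: odd length so far.
Each missing δ(q, a) is the state matching the new tracked value after reading a.
δ(T, y) = S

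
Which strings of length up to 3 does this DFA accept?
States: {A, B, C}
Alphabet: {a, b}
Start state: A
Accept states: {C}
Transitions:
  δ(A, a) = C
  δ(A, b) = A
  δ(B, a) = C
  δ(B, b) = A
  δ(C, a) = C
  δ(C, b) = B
a, aa, ba, aaa, aba, baa, bba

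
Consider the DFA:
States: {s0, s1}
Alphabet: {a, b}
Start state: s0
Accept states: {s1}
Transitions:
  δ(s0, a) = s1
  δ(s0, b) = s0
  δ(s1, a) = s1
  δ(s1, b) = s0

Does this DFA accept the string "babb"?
Processing string "babb":
  s0 --b--> s0
  s0 --a--> s1
  s1 --b--> s0
  s0 --b--> s0
Final state: s0
Accept states: {s1}
No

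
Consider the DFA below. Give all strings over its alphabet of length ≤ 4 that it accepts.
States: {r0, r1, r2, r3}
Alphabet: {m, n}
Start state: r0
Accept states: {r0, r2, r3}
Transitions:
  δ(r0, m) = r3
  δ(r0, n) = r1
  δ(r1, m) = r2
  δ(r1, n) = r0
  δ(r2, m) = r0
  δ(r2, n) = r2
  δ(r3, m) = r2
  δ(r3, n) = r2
ε, m, mm, mn, nm, nn, mmm, mmn, mnm, mnn, nmm, nmn, nnm, mmmm, mmnm, mmnn, mnmm, mnnm, mnnn, nmmm, nmnm, nmnn, nnmm, nnmn, nnnm, nnnn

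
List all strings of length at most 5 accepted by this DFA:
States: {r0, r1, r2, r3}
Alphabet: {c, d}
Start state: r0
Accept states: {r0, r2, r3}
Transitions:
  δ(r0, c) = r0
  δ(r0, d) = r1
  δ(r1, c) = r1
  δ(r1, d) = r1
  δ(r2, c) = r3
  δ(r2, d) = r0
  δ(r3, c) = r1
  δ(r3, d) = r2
ε, c, cc, ccc, cccc, ccccc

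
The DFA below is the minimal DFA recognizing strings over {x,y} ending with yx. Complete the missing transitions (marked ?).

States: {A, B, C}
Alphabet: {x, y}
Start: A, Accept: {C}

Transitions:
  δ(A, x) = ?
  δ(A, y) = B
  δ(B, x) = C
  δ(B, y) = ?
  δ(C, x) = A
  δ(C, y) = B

From the language and accept set, identify what each state tracks — A: no suffix match; B: one trailing y; C: suffix is yx.
Each missing δ(q, a) is the state matching the new tracked value after reading a.
δ(A, x) = A; δ(B, y) = B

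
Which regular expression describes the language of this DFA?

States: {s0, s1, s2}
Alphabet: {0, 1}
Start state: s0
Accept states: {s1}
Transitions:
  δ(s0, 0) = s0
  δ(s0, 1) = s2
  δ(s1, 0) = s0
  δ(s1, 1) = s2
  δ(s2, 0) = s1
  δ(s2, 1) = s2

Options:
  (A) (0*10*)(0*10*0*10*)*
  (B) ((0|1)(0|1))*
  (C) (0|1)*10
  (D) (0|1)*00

Check each option against the DFA on short strings; one disagreement eliminates an option:
  (A) (0*10*)(0*10*0*10*)*: on '1' the DFA goes s0 → s2 and rejects (s2 ∉ Accept), but the regex matches it → eliminate
  (B) ((0|1)(0|1))*: on ε the DFA stays in s0 and rejects (s0 ∉ Accept), but the regex matches it → eliminate
  (C) (0|1)*10: agrees with the DFA on every string of length ≤ 6
  (D) (0|1)*00: on '00' the DFA goes s0 → s0 → s0 and rejects (s0 ∉ Accept), but the regex matches it → eliminate
Only (C) is consistent with the DFA.
(C) (0|1)*10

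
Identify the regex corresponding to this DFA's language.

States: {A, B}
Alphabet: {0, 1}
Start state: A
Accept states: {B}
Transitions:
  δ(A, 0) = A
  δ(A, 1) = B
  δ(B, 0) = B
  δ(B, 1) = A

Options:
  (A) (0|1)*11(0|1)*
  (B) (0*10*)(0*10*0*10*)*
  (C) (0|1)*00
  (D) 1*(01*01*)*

Check each option against the DFA on short strings; one disagreement eliminates an option:
  (A) (0|1)*11(0|1)*: on '1' the DFA goes A → B and accepts (B ∈ Accept), but the regex does not match it → eliminate
  (B) (0*10*)(0*10*0*10*)*: agrees with the DFA on every string of length ≤ 6
  (C) (0|1)*00: on '1' the DFA goes A → B and accepts (B ∈ Accept), but the regex does not match it → eliminate
  (D) 1*(01*01*)*: on ε the DFA stays in A and rejects (A ∉ Accept), but the regex matches it → eliminate
Only (B) is consistent with the DFA.
(B) (0*10*)(0*10*0*10*)*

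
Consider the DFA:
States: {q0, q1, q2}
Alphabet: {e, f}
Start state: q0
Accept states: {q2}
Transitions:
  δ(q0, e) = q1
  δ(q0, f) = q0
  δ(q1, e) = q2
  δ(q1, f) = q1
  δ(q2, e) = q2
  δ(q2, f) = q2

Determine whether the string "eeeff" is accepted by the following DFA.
Processing string "eeeff":
  q0 --e--> q1
  q1 --e--> q2
  q2 --e--> q2
  q2 --f--> q2
  q2 --f--> q2
Final state: q2
Accept states: {q2}
Yes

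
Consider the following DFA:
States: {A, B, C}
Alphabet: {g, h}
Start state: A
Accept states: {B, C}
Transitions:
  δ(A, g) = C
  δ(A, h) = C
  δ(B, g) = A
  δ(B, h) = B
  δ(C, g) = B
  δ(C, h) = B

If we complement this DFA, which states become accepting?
Complement accept states = All states \ Original accept states
= {A, B, C} \ {B, C}
{A}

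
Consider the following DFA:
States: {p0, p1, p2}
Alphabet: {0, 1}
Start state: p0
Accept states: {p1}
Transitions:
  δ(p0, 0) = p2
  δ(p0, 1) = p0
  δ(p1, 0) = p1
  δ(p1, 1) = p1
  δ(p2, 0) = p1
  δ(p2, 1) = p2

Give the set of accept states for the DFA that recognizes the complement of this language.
Complement accept states = All states \ Original accept states
= {p0, p1, p2} \ {p1}
{p0, p2}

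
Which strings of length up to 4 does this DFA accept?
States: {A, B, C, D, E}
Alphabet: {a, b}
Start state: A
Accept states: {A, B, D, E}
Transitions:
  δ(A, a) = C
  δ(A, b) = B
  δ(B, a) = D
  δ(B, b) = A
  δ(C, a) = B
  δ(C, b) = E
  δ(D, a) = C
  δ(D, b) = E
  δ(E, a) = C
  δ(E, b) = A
ε, b, aa, ab, ba, bb, aaa, aab, abb, bab, bbb, aaab, aabb, abaa, abab, abbb, baaa, baab, babb, bbaa, bbab, bbba, bbbb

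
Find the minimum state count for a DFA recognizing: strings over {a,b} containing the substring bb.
By Myhill–Nerode, count the distinguishable equivalence classes: three classes — no progress / one trailing b / bb seen.
3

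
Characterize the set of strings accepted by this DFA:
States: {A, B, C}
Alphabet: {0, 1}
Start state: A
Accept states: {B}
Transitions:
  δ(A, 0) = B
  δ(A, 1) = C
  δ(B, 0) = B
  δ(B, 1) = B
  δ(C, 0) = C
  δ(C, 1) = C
Testing a few strings:
  '11' → reject
  '00' → accept
  '101' → reject
  '01' → accept
State roles: A=no input read; B=started with 0; C=started with 1 (dead)
All binary strings starting with 0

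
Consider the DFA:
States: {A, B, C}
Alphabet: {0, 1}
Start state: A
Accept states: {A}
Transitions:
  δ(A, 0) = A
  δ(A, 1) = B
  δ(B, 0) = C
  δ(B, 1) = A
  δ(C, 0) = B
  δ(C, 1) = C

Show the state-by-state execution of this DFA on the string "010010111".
read '0': A → A
  read '1': A → B
  read '0': B → C
  read '0': C → B
  read '1': B → A
  read '0': A → A
  read '1': A → B
  read '1': B → A
  read '1': A → B
A -> A -> B -> C -> B -> A -> A -> B -> A -> B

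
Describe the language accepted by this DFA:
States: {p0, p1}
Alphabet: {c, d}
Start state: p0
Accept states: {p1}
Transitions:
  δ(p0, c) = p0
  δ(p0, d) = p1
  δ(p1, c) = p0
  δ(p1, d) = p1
Testing a few strings:
  'cd' → accept
  'd' → accept
  'cdd' → accept
  'ddc' → reject
State roles: p0=last symbol not d; p1=last symbol is d
All strings over {c,d} ending with d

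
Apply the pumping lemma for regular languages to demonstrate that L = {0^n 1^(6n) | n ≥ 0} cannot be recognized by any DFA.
Assume L is regular with pumping length p. Idea: pumping the 0-block breaks the 1:6 ratio.
Choose s = 0^p 1^(6p) (length 7p ≥ p). By the pumping lemma, s = xyz with |xy| ≤ p, |y| > 0, so y = 0^k with k ≥ 1. Then xy²z = 0^(p+k) 1^(6p). For this to be in L we would need 6p = 6(p+k), i.e. 6k = 0, contradicting k ≥ 1. So xy²z ∉ L.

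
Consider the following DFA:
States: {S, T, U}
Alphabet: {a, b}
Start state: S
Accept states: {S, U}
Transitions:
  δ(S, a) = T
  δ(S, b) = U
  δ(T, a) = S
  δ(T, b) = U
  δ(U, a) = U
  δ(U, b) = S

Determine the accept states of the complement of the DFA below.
Complement accept states = All states \ Original accept states
= {S, T, U} \ {S, U}
{T}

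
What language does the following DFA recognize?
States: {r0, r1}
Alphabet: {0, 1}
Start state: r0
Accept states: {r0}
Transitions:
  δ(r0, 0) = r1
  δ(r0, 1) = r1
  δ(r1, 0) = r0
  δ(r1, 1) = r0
Testing a few strings:
  '10' → accept
  '100' → reject
  '001' → reject
  '110' → reject
State roles: r0=even length so far; r1=odd length so far
All binary strings of even length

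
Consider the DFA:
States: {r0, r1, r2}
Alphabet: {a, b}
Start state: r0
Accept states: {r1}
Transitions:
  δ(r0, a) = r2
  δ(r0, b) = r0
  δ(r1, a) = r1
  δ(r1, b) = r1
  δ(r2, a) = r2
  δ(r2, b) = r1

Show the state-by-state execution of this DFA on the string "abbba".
read 'a': r0 → r2
  read 'b': r2 → r1
  read 'b': r1 → r1
  read 'b': r1 → r1
  read 'a': r1 → r1
r0 -> r2 -> r1 -> r1 -> r1 -> r1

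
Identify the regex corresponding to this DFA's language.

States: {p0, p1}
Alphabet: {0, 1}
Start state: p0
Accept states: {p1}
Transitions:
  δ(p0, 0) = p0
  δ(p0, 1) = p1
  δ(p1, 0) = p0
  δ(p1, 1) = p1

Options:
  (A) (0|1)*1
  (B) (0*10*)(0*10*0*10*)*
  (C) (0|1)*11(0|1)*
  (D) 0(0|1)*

Check each option against the DFA on short strings; one disagreement eliminates an option:
  (A) (0|1)*1: agrees with the DFA on every string of length ≤ 6
  (B) (0*10*)(0*10*0*10*)*: on '10' the DFA goes p0 → p1 → p0 and rejects (p0 ∉ Accept), but the regex matches it → eliminate
  (C) (0|1)*11(0|1)*: on '1' the DFA goes p0 → p1 and accepts (p1 ∈ Accept), but the regex does not match it → eliminate
  (D) 0(0|1)*: on '0' the DFA goes p0 → p0 and rejects (p0 ∉ Accept), but the regex matches it → eliminate
Only (A) is consistent with the DFA.
(A) (0|1)*1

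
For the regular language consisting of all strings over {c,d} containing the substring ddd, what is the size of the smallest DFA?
By Myhill–Nerode, count the distinguishable equivalence classes: 4 classes — one per longest suffix of the input that is a prefix of 'ddd' (lengths 0 through 2), plus an absorbing 'already seen ddd' class.
4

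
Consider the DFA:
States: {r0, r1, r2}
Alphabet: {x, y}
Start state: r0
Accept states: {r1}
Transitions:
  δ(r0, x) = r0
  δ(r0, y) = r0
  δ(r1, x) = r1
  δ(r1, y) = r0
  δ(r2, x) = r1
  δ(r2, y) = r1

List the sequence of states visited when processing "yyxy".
read 'y': r0 → r0
  read 'y': r0 → r0
  read 'x': r0 → r0
  read 'y': r0 → r0
r0 -> r0 -> r0 -> r0 -> r0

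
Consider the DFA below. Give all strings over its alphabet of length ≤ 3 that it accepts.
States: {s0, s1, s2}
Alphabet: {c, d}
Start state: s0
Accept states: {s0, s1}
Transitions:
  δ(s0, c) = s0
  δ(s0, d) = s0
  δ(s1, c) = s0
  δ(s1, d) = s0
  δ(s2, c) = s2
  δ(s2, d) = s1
ε, c, d, cc, cd, dc, dd, ccc, ccd, cdc, cdd, dcc, dcd, ddc, ddd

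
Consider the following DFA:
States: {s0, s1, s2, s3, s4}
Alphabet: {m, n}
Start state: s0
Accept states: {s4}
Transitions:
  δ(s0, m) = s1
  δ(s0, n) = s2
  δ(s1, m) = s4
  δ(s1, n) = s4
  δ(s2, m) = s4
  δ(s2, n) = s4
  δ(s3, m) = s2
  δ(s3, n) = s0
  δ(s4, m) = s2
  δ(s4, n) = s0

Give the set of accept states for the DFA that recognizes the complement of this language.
Complement accept states = All states \ Original accept states
= {s0, s1, s2, s3, s4} \ {s4}
{s0, s1, s2, s3}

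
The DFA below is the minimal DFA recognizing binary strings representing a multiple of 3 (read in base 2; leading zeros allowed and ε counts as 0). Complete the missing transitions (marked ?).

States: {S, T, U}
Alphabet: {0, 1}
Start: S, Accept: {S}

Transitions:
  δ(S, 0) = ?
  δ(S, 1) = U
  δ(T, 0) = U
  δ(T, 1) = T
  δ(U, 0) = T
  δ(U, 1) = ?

From the language and accept set, identify what each state tracks — S: value ≡ 0 (mod 3); T: value ≡ 2 (mod 3); U: value ≡ 1 (mod 3).
Each missing δ(q, a) is the state matching the new tracked value after reading a.
δ(S, 0) = S; δ(U, 1) = S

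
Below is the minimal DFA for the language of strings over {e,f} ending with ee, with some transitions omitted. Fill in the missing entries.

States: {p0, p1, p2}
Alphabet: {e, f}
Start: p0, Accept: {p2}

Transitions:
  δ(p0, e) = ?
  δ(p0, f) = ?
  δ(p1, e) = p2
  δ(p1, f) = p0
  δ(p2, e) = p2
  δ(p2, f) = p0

From the language and accept set, identify what each state tracks — p0: last symbol not e; p1: one trailing e; p2: two trailing e's.
Each missing δ(q, a) is the state matching the new tracked value after reading a.
δ(p0, e) = p1; δ(p0, f) = p0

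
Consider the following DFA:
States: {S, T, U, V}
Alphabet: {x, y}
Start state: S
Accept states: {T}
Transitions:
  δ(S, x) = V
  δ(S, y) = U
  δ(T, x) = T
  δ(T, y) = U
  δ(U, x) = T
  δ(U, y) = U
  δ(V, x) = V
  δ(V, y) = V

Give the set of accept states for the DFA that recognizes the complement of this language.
Complement accept states = All states \ Original accept states
= {S, T, U, V} \ {T}
{S, U, V}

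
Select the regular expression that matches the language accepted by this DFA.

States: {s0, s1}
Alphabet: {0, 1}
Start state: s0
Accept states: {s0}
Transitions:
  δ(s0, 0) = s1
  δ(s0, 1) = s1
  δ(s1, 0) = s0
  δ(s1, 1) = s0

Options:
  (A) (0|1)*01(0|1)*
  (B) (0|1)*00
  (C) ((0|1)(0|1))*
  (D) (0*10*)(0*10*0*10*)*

Check each option against the DFA on short strings; one disagreement eliminates an option:
  (A) (0|1)*01(0|1)*: on ε the DFA stays in s0 and accepts (s0 ∈ Accept), but the regex does not match it → eliminate
  (B) (0|1)*00: on ε the DFA stays in s0 and accepts (s0 ∈ Accept), but the regex does not match it → eliminate
  (C) ((0|1)(0|1))*: agrees with the DFA on every string of length ≤ 6
  (D) (0*10*)(0*10*0*10*)*: on ε the DFA stays in s0 and accepts (s0 ∈ Accept), but the regex does not match it → eliminate
Only (C) is consistent with the DFA.
(C) ((0|1)(0|1))*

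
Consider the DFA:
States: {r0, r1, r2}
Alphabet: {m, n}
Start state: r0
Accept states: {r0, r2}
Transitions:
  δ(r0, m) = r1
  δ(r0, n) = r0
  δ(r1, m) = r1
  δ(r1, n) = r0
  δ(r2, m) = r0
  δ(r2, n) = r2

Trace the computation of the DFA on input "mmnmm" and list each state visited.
read 'm': r0 → r1
  read 'm': r1 → r1
  read 'n': r1 → r0
  read 'm': r0 → r1
  read 'm': r1 → r1
r0 -> r1 -> r1 -> r0 -> r1 -> r1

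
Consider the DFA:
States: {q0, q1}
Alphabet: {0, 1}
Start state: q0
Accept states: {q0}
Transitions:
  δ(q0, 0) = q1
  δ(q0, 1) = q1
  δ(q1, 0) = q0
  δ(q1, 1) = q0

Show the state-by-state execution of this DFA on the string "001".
read '0': q0 → q1
  read '0': q1 → q0
  read '1': q0 → q1
q0 -> q1 -> q0 -> q1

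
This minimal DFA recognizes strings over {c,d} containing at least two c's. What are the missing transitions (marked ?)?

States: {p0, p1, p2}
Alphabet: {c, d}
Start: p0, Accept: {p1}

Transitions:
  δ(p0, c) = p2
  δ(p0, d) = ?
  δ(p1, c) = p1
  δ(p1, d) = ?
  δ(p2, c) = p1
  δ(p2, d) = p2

From the language and accept set, identify what each state tracks — p0: zero c's seen; p1: ≥ two c's seen; p2: one c seen.
Each missing δ(q, a) is the state matching the new tracked value after reading a.
δ(p0, d) = p0; δ(p1, d) = p1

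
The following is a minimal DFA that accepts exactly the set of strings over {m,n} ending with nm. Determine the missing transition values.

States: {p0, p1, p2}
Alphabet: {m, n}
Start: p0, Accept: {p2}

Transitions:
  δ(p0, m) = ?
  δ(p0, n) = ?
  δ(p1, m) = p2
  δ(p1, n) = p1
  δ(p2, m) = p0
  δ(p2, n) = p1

From the language and accept set, identify what each state tracks — p0: no suffix match; p1: one trailing n; p2: suffix is nm.
Each missing δ(q, a) is the state matching the new tracked value after reading a.
δ(p0, m) = p0; δ(p0, n) = p1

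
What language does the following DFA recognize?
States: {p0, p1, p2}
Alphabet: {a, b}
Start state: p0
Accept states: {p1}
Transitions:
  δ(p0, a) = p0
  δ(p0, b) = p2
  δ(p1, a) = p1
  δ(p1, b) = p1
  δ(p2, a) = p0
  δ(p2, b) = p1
Testing a few strings:
  'a' → reject
  'abba' → accept
  'aaaa' → reject
  'abab' → reject
State roles: p0=no progress toward bb; p1=substring bb seen; p2=one trailing b
All strings over {a,b} containing the substring bb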